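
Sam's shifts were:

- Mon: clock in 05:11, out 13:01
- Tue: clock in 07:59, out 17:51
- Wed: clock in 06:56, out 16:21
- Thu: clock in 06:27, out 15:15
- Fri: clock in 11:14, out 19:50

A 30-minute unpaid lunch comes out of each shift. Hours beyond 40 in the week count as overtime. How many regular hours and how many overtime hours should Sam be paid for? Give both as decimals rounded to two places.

Mon: 05:11–13:01 = 7 h 50 min; less 30 min break → 7 h 20 min
Tue: 07:59–17:51 = 9 h 52 min; less 30 min break → 9 h 22 min
Wed: 06:56–16:21 = 9 h 25 min; less 30 min break → 8 h 55 min
Thu: 06:27–15:15 = 8 h 48 min; less 30 min break → 8 h 18 min
Fri: 11:14–19:50 = 8 h 36 min; less 30 min break → 8 h 6 min
Total worked: 42 h 1 min = 42.02 h.
Threshold 40 h → overtime 2 h 1 min, regular 40 h 0 min.

Regular 40.00 hours, overtime 2.02 hours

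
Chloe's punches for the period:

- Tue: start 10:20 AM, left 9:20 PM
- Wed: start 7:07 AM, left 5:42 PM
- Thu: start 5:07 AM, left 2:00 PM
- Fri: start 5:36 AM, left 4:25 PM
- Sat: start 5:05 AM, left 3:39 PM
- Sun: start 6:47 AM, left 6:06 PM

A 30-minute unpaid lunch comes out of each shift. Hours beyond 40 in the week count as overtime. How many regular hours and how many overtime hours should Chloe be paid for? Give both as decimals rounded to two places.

Regular 40.00 hours, overtime 20.17 hours

Tue: 10:20 AM–9:20 PM = 11 h 0 min; less 30 min break → 10 h 30 min
Wed: 7:07 AM–5:42 PM = 10 h 35 min; less 30 min break → 10 h 5 min
Thu: 5:07 AM–2:00 PM = 8 h 53 min; less 30 min break → 8 h 23 min
Fri: 5:36 AM–4:25 PM = 10 h 49 min; less 30 min break → 10 h 19 min
Sat: 5:05 AM–3:39 PM = 10 h 34 min; less 30 min break → 10 h 4 min
Sun: 6:47 AM–6:06 PM = 11 h 19 min; less 30 min break → 10 h 49 min
Total worked: 60 h 10 min = 60.17 h.
Threshold 40 h → overtime 20 h 10 min, regular 40 h 0 min.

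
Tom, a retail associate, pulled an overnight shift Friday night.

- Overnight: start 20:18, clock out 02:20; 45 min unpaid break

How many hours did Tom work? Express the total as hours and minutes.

Overnight: 20:18 → midnight = 3 h 42 min; midnight → 02:20 = 2 h 20 min; span 6 h 2 min; less 45 min break → 5 h 17 min

5 h 17 min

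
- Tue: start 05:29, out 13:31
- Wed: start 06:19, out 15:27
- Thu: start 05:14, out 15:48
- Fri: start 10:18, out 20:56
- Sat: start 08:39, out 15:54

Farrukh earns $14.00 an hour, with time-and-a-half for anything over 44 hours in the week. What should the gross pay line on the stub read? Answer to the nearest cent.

Tue: 05:29–13:31 = 8 h 2 min
Wed: 06:19–15:27 = 9 h 8 min
Thu: 05:14–15:48 = 10 h 34 min
Fri: 10:18–20:56 = 10 h 38 min
Sat: 08:39–15:54 = 7 h 15 min
Total worked: 45 h 37 min = 2737 min.
Regular 44 h 0 min = 2640 min at $14.00/h; overtime 1 h 37 min = 97 min at $21.00/h.
Pay = (2640 × $14.00 + 97 × $21.00) ÷ 60 = $649.95.

$649.95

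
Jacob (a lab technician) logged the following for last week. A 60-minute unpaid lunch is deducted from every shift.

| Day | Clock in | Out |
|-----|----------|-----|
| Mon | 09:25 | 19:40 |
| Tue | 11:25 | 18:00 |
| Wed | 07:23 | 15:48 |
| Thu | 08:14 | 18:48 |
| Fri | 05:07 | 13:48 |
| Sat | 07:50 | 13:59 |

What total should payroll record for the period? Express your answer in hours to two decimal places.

44.65 hours

Mon: 09:25–19:40 = 10 h 15 min; less 60 min break → 9 h 15 min
Tue: 11:25–18:00 = 6 h 35 min; less 60 min break → 5 h 35 min
Wed: 07:23–15:48 = 8 h 25 min; less 60 min break → 7 h 25 min
Thu: 08:14–18:48 = 10 h 34 min; less 60 min break → 9 h 34 min
Fri: 05:07–13:48 = 8 h 41 min; less 60 min break → 7 h 41 min
Sat: 07:50–13:59 = 6 h 9 min; less 60 min break → 5 h 9 min
Total: 9 h 15 min + 5 h 35 min + 7 h 25 min + 9 h 34 min + 7 h 41 min + 5 h 9 min = 44 h 39 min.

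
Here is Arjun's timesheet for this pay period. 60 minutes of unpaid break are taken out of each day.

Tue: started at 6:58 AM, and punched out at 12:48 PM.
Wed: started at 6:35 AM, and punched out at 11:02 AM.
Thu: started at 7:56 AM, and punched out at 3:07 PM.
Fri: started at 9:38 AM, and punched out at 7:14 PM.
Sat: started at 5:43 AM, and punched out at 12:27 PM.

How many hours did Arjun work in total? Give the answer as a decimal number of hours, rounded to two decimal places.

28.80 hours

Tue: 6:58 AM–12:48 PM = 5 h 50 min; less 60 min break → 4 h 50 min
Wed: 6:35 AM–11:02 AM = 4 h 27 min; less 60 min break → 3 h 27 min
Thu: 7:56 AM–3:07 PM = 7 h 11 min; less 60 min break → 6 h 11 min
Fri: 9:38 AM–7:14 PM = 9 h 36 min; less 60 min break → 8 h 36 min
Sat: 5:43 AM–12:27 PM = 6 h 44 min; less 60 min break → 5 h 44 min
Total: 4 h 50 min + 3 h 27 min + 6 h 11 min + 8 h 36 min + 5 h 44 min = 28 h 48 min.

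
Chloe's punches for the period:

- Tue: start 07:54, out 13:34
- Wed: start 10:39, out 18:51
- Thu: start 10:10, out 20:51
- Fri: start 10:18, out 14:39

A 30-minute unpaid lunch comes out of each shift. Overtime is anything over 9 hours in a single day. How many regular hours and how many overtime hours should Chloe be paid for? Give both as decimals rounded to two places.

Regular 25.72 hours, overtime 1.18 hours

Tue: 07:54–13:34 = 5 h 40 min; less 30 min break → 5 h 10 min
Wed: 10:39–18:51 = 8 h 12 min; less 30 min break → 7 h 42 min
Thu: 10:10–20:51 = 10 h 41 min; less 30 min break → 10 h 11 min
Fri: 10:18–14:39 = 4 h 21 min; less 30 min break → 3 h 51 min
Tue reg 5 h 10 min / OT 0 h 0 min; Wed reg 7 h 42 min / OT 0 h 0 min; Thu reg 9 h 0 min / OT 1 h 11 min; Fri reg 3 h 51 min / OT 0 h 0 min.
Totals: regular 25 h 43 min, overtime 1 h 11 min.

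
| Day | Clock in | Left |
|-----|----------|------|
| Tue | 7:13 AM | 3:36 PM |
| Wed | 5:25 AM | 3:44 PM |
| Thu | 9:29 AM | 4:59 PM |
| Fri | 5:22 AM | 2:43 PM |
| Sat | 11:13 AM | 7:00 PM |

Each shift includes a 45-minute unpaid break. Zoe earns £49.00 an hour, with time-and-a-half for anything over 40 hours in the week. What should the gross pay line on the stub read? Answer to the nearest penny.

Tue: 7:13 AM–3:36 PM = 8 h 23 min; less 45 min break → 7 h 38 min
Wed: 5:25 AM–3:44 PM = 10 h 19 min; less 45 min break → 9 h 34 min
Thu: 9:29 AM–4:59 PM = 7 h 30 min; less 45 min break → 6 h 45 min
Fri: 5:22 AM–2:43 PM = 9 h 21 min; less 45 min break → 8 h 36 min
Sat: 11:13 AM–7:00 PM = 7 h 47 min; less 45 min break → 7 h 2 min
Total worked: 39 h 35 min = 2375 min.
Regular 39 h 35 min = 2375 min at £49.00/h; overtime 0 h 0 min = 0 min at £73.50/h.
Pay = (2375 × £49.00 + 0 × £73.50) ÷ 60 = £1939.58.

£1939.58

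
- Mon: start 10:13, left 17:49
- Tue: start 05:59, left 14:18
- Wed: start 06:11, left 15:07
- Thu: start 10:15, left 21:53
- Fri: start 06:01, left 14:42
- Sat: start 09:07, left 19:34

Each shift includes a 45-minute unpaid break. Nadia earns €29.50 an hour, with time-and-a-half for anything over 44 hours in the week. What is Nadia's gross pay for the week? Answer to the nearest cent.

€1612.91

Mon: 10:13–17:49 = 7 h 36 min; less 45 min break → 6 h 51 min
Tue: 05:59–14:18 = 8 h 19 min; less 45 min break → 7 h 34 min
Wed: 06:11–15:07 = 8 h 56 min; less 45 min break → 8 h 11 min
Thu: 10:15–21:53 = 11 h 38 min; less 45 min break → 10 h 53 min
Fri: 06:01–14:42 = 8 h 41 min; less 45 min break → 7 h 56 min
Sat: 09:07–19:34 = 10 h 27 min; less 45 min break → 9 h 42 min
Total worked: 51 h 7 min = 3067 min.
Regular 44 h 0 min = 2640 min at €29.50/h; overtime 7 h 7 min = 427 min at €44.25/h.
Pay = (2640 × €29.50 + 427 × €44.25) ÷ 60 = €1612.91.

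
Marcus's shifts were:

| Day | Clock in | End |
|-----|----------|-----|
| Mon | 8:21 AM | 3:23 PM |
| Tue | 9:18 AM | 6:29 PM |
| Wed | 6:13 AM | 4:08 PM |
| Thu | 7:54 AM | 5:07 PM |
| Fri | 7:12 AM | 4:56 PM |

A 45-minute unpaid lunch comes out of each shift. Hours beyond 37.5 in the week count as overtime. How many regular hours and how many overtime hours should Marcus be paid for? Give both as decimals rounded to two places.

Regular 37.50 hours, overtime 3.83 hours

Mon: 8:21 AM–3:23 PM = 7 h 2 min; less 45 min break → 6 h 17 min
Tue: 9:18 AM–6:29 PM = 9 h 11 min; less 45 min break → 8 h 26 min
Wed: 6:13 AM–4:08 PM = 9 h 55 min; less 45 min break → 9 h 10 min
Thu: 7:54 AM–5:07 PM = 9 h 13 min; less 45 min break → 8 h 28 min
Fri: 7:12 AM–4:56 PM = 9 h 44 min; less 45 min break → 8 h 59 min
Total worked: 41 h 20 min = 41.33 h.
Threshold 37.5 h → overtime 3 h 50 min, regular 37 h 30 min.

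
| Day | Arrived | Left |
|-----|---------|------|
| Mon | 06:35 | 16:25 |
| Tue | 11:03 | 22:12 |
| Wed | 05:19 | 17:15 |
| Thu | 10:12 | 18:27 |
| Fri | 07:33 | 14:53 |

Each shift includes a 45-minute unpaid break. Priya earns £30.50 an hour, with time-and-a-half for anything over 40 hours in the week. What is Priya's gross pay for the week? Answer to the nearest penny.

£1437.31

Mon: 06:35–16:25 = 9 h 50 min; less 45 min break → 9 h 5 min
Tue: 11:03–22:12 = 11 h 9 min; less 45 min break → 10 h 24 min
Wed: 05:19–17:15 = 11 h 56 min; less 45 min break → 11 h 11 min
Thu: 10:12–18:27 = 8 h 15 min; less 45 min break → 7 h 30 min
Fri: 07:33–14:53 = 7 h 20 min; less 45 min break → 6 h 35 min
Total worked: 44 h 45 min = 2685 min.
Regular 40 h 0 min = 2400 min at £30.50/h; overtime 4 h 45 min = 285 min at £45.75/h.
Pay = (2400 × £30.50 + 285 × £45.75) ÷ 60 = £1437.31.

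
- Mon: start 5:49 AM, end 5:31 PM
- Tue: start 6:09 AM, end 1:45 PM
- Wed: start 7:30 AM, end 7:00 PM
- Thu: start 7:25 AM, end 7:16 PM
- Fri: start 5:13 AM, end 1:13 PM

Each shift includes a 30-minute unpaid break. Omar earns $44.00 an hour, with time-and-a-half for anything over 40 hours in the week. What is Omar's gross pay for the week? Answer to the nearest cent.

Mon: 5:49 AM–5:31 PM = 11 h 42 min; less 30 min break → 11 h 12 min
Tue: 6:09 AM–1:45 PM = 7 h 36 min; less 30 min break → 7 h 6 min
Wed: 7:30 AM–7:00 PM = 11 h 30 min; less 30 min break → 11 h 0 min
Thu: 7:25 AM–7:16 PM = 11 h 51 min; less 30 min break → 11 h 21 min
Fri: 5:13 AM–1:13 PM = 8 h 0 min; less 30 min break → 7 h 30 min
Total worked: 48 h 9 min = 2889 min.
Regular 40 h 0 min = 2400 min at $44.00/h; overtime 8 h 9 min = 489 min at $66.00/h.
Pay = (2400 × $44.00 + 489 × $66.00) ÷ 60 = $2297.90.

$2297.90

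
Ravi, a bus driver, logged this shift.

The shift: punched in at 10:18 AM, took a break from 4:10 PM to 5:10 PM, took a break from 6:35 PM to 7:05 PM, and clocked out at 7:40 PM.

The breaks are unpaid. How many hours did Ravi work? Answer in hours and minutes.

7 h 52 min

The shift: 10:18 AM–7:40 PM = 9 h 22 min; less 90 min break → 7 h 52 min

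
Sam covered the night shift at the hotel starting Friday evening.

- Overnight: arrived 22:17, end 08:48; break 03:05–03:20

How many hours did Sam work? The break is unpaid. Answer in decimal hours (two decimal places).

10.27 hours

Overnight: 22:17 → midnight = 1 h 43 min; midnight → 08:48 = 8 h 48 min; span 10 h 31 min; less 15 min break → 10 h 16 min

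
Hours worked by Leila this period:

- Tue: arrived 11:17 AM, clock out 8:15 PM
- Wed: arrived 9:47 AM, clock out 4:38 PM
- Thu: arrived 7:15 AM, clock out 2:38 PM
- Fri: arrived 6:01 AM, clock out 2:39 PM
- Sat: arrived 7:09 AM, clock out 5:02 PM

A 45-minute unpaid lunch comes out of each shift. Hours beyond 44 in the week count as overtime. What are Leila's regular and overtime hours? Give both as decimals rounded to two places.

Tue: 11:17 AM–8:15 PM = 8 h 58 min; less 45 min break → 8 h 13 min
Wed: 9:47 AM–4:38 PM = 6 h 51 min; less 45 min break → 6 h 6 min
Thu: 7:15 AM–2:38 PM = 7 h 23 min; less 45 min break → 6 h 38 min
Fri: 6:01 AM–2:39 PM = 8 h 38 min; less 45 min break → 7 h 53 min
Sat: 7:09 AM–5:02 PM = 9 h 53 min; less 45 min break → 9 h 8 min
Total worked: 37 h 58 min = 37.97 h.
Threshold 44 h → overtime 0 h 0 min, regular 37 h 58 min.

Regular 37.97 hours, overtime 0.00 hours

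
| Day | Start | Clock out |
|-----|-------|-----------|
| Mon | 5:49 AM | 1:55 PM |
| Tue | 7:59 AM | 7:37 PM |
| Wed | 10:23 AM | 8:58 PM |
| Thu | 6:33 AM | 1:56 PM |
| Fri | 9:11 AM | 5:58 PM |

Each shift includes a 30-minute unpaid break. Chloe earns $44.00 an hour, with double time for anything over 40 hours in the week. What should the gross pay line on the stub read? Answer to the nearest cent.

Mon: 5:49 AM–1:55 PM = 8 h 6 min; less 30 min break → 7 h 36 min
Tue: 7:59 AM–7:37 PM = 11 h 38 min; less 30 min break → 11 h 8 min
Wed: 10:23 AM–8:58 PM = 10 h 35 min; less 30 min break → 10 h 5 min
Thu: 6:33 AM–1:56 PM = 7 h 23 min; less 30 min break → 6 h 53 min
Fri: 9:11 AM–5:58 PM = 8 h 47 min; less 30 min break → 8 h 17 min
Total worked: 43 h 59 min = 2639 min.
Regular 40 h 0 min = 2400 min at $44.00/h; overtime 3 h 59 min = 239 min at $88.00/h.
Pay = (2400 × $44.00 + 239 × $88.00) ÷ 60 = $2110.53.

$2110.53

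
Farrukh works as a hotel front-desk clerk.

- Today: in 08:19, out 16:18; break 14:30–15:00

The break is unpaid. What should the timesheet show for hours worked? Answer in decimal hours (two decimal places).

7.48 hours

Today: 08:19–16:18 = 7 h 59 min; less 30 min break → 7 h 29 min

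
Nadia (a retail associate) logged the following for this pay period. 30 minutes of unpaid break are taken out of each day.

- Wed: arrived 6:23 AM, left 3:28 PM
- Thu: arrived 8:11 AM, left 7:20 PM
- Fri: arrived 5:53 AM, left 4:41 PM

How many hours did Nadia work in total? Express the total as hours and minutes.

29 h 32 min

Wed: 6:23 AM–3:28 PM = 9 h 5 min; less 30 min break → 8 h 35 min
Thu: 8:11 AM–7:20 PM = 11 h 9 min; less 30 min break → 10 h 39 min
Fri: 5:53 AM–4:41 PM = 10 h 48 min; less 30 min break → 10 h 18 min
Total: 8 h 35 min + 10 h 39 min + 10 h 18 min = 29 h 32 min.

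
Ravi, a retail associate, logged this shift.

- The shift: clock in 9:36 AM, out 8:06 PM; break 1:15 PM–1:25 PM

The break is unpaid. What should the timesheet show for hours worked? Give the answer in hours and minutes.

The shift: 9:36 AM–8:06 PM = 10 h 30 min; less 10 min break → 10 h 20 min

10 h 20 min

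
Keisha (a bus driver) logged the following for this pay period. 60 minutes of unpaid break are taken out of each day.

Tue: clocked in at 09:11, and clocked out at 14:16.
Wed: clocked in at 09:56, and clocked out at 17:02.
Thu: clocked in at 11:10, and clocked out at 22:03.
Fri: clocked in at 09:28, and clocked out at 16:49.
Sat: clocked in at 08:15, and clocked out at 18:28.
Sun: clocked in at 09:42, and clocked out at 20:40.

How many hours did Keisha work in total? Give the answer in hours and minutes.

Tue: 09:11–14:16 = 5 h 5 min; less 60 min break → 4 h 5 min
Wed: 09:56–17:02 = 7 h 6 min; less 60 min break → 6 h 6 min
Thu: 11:10–22:03 = 10 h 53 min; less 60 min break → 9 h 53 min
Fri: 09:28–16:49 = 7 h 21 min; less 60 min break → 6 h 21 min
Sat: 08:15–18:28 = 10 h 13 min; less 60 min break → 9 h 13 min
Sun: 09:42–20:40 = 10 h 58 min; less 60 min break → 9 h 58 min
Total: 4 h 5 min + 6 h 6 min + 9 h 53 min + 6 h 21 min + 9 h 13 min + 9 h 58 min = 45 h 36 min.

45 h 36 min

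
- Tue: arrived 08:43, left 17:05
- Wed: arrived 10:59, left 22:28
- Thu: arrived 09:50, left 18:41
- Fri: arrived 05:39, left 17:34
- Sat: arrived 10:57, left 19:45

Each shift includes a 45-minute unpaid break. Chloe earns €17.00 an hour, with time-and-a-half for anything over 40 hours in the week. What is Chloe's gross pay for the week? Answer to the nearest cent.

Tue: 08:43–17:05 = 8 h 22 min; less 45 min break → 7 h 37 min
Wed: 10:59–22:28 = 11 h 29 min; less 45 min break → 10 h 44 min
Thu: 09:50–18:41 = 8 h 51 min; less 45 min break → 8 h 6 min
Fri: 05:39–17:34 = 11 h 55 min; less 45 min break → 11 h 10 min
Sat: 10:57–19:45 = 8 h 48 min; less 45 min break → 8 h 3 min
Total worked: 45 h 40 min = 2740 min.
Regular 40 h 0 min = 2400 min at €17.00/h; overtime 5 h 40 min = 340 min at €25.50/h.
Pay = (2400 × €17.00 + 340 × €25.50) ÷ 60 = €824.50.

€824.50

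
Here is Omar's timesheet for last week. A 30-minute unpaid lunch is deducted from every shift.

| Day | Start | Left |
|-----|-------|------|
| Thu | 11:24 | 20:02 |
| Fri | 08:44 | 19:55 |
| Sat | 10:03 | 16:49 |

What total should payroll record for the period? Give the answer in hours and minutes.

25 h 5 min

Thu: 11:24–20:02 = 8 h 38 min; less 30 min break → 8 h 8 min
Fri: 08:44–19:55 = 11 h 11 min; less 30 min break → 10 h 41 min
Sat: 10:03–16:49 = 6 h 46 min; less 30 min break → 6 h 16 min
Total: 8 h 8 min + 10 h 41 min + 6 h 16 min = 25 h 5 min.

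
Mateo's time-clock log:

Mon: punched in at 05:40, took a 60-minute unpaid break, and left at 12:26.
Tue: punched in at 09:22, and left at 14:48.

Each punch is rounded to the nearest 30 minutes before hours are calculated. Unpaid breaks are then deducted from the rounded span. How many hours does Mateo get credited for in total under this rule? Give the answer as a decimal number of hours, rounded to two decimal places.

11.50 hours

Mon: in 05:40→05:30, out 12:26→12:30; 7 h 0 min − 60 min = 6 h 0 min
Tue: in 09:22→09:30, out 14:48→15:00; 5 h 30 min
Total credited: 11 h 30 min.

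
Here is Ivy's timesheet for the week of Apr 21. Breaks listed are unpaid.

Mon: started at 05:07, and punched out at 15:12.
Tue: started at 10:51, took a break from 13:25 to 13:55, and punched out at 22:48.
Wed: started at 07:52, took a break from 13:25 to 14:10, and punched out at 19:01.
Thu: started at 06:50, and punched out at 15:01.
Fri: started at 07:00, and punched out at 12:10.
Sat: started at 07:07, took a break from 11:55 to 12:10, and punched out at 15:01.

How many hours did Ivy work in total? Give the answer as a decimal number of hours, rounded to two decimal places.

52.93 hours

Mon: 05:07–15:12 = 10 h 5 min
Tue: 10:51–22:48 = 11 h 57 min; less 30 min break → 11 h 27 min
Wed: 07:52–19:01 = 11 h 9 min; less 45 min break → 10 h 24 min
Thu: 06:50–15:01 = 8 h 11 min
Fri: 07:00–12:10 = 5 h 10 min
Sat: 07:07–15:01 = 7 h 54 min; less 15 min break → 7 h 39 min
Total: 10 h 5 min + 11 h 27 min + 10 h 24 min + 8 h 11 min + 5 h 10 min + 7 h 39 min = 52 h 56 min.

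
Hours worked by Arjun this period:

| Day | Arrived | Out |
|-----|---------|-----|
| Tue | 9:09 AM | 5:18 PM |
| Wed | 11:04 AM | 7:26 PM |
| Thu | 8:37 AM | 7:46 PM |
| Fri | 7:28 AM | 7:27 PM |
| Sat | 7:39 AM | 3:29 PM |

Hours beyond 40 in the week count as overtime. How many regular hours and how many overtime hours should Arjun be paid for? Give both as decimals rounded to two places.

Regular 40.00 hours, overtime 7.48 hours

Tue: 9:09 AM–5:18 PM = 8 h 9 min
Wed: 11:04 AM–7:26 PM = 8 h 22 min
Thu: 8:37 AM–7:46 PM = 11 h 9 min
Fri: 7:28 AM–7:27 PM = 11 h 59 min
Sat: 7:39 AM–3:29 PM = 7 h 50 min
Total worked: 47 h 29 min = 47.48 h.
Threshold 40 h → overtime 7 h 29 min, regular 40 h 0 min.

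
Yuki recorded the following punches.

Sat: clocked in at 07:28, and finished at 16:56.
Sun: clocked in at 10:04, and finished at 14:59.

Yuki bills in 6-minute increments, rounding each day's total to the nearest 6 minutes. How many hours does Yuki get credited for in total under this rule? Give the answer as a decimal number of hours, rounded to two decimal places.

14.40 hours

Sat: 07:28–16:56 = 9 h 28 min → rounds to 9 h 30 min
Sun: 10:04–14:59 = 4 h 55 min → rounds to 4 h 54 min
Total credited: 14 h 24 min.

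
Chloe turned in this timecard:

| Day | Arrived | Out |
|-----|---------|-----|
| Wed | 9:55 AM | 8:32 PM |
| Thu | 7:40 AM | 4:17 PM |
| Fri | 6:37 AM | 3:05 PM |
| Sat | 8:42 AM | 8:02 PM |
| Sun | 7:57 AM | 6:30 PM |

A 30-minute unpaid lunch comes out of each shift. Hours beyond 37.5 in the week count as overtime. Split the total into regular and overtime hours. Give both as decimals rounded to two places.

Regular 37.50 hours, overtime 9.58 hours

Wed: 9:55 AM–8:32 PM = 10 h 37 min; less 30 min break → 10 h 7 min
Thu: 7:40 AM–4:17 PM = 8 h 37 min; less 30 min break → 8 h 7 min
Fri: 6:37 AM–3:05 PM = 8 h 28 min; less 30 min break → 7 h 58 min
Sat: 8:42 AM–8:02 PM = 11 h 20 min; less 30 min break → 10 h 50 min
Sun: 7:57 AM–6:30 PM = 10 h 33 min; less 30 min break → 10 h 3 min
Total worked: 47 h 5 min = 47.08 h.
Threshold 37.5 h → overtime 9 h 35 min, regular 37 h 30 min.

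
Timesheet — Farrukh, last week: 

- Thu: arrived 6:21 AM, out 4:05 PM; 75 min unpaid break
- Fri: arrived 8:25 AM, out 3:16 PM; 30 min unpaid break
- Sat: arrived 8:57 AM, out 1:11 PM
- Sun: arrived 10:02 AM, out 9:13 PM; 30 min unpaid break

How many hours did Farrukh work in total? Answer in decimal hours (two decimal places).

Thu: 6:21 AM–4:05 PM = 9 h 44 min; less 75 min break → 8 h 29 min
Fri: 8:25 AM–3:16 PM = 6 h 51 min; less 30 min break → 6 h 21 min
Sat: 8:57 AM–1:11 PM = 4 h 14 min
Sun: 10:02 AM–9:13 PM = 11 h 11 min; less 30 min break → 10 h 41 min
Total: 8 h 29 min + 6 h 21 min + 4 h 14 min + 10 h 41 min = 29 h 45 min.

29.75 hours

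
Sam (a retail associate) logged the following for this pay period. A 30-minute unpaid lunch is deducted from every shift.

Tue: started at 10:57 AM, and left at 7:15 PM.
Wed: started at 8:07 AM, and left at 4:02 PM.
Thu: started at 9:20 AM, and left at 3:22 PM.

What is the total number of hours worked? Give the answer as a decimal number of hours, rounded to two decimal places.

20.75 hours

Tue: 10:57 AM–7:15 PM = 8 h 18 min; less 30 min break → 7 h 48 min
Wed: 8:07 AM–4:02 PM = 7 h 55 min; less 30 min break → 7 h 25 min
Thu: 9:20 AM–3:22 PM = 6 h 2 min; less 30 min break → 5 h 32 min
Total: 7 h 48 min + 7 h 25 min + 5 h 32 min = 20 h 45 min.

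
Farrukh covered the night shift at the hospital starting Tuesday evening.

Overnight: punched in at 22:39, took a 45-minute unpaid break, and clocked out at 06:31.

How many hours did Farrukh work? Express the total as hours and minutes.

7 h 7 min

Overnight: 22:39 → midnight = 1 h 21 min; midnight → 06:31 = 6 h 31 min; span 7 h 52 min; less 45 min break → 7 h 7 min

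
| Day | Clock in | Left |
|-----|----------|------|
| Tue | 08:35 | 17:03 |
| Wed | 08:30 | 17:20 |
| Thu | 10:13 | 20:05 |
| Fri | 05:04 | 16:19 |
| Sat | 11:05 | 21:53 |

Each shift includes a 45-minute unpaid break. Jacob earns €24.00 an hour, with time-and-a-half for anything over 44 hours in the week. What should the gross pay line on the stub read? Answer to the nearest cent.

€1108.80

Tue: 08:35–17:03 = 8 h 28 min; less 45 min break → 7 h 43 min
Wed: 08:30–17:20 = 8 h 50 min; less 45 min break → 8 h 5 min
Thu: 10:13–20:05 = 9 h 52 min; less 45 min break → 9 h 7 min
Fri: 05:04–16:19 = 11 h 15 min; less 45 min break → 10 h 30 min
Sat: 11:05–21:53 = 10 h 48 min; less 45 min break → 10 h 3 min
Total worked: 45 h 28 min = 2728 min.
Regular 44 h 0 min = 2640 min at €24.00/h; overtime 1 h 28 min = 88 min at €36.00/h.
Pay = (2640 × €24.00 + 88 × €36.00) ÷ 60 = €1108.80.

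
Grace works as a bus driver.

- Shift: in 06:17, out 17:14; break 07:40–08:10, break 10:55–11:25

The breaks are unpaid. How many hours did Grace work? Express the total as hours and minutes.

Shift: 06:17–17:14 = 10 h 57 min; less 60 min break → 9 h 57 min

9 h 57 min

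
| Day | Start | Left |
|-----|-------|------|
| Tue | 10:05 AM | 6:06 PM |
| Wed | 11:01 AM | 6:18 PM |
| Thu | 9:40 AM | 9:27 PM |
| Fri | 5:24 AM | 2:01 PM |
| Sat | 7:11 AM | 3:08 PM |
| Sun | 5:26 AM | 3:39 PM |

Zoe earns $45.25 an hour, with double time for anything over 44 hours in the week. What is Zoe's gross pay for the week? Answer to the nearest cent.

Tue: 10:05 AM–6:06 PM = 8 h 1 min
Wed: 11:01 AM–6:18 PM = 7 h 17 min
Thu: 9:40 AM–9:27 PM = 11 h 47 min
Fri: 5:24 AM–2:01 PM = 8 h 37 min
Sat: 7:11 AM–3:08 PM = 7 h 57 min
Sun: 5:26 AM–3:39 PM = 10 h 13 min
Total worked: 53 h 52 min = 3232 min.
Regular 44 h 0 min = 2640 min at $45.25/h; overtime 9 h 52 min = 592 min at $90.50/h.
Pay = (2640 × $45.25 + 592 × $90.50) ÷ 60 = $2883.93.

$2883.93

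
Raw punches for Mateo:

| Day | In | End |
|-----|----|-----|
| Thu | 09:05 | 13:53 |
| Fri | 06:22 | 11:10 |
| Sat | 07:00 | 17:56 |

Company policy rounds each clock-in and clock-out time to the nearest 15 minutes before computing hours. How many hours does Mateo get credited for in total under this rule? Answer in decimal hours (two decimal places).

Thu: in 09:05→09:00, out 13:53→14:00; 5 h 0 min
Fri: in 06:22→06:15, out 11:10→11:15; 5 h 0 min
Sat: in 07:00→07:00, out 17:56→18:00; 11 h 0 min
Total credited: 21 h 0 min.

21.00 hours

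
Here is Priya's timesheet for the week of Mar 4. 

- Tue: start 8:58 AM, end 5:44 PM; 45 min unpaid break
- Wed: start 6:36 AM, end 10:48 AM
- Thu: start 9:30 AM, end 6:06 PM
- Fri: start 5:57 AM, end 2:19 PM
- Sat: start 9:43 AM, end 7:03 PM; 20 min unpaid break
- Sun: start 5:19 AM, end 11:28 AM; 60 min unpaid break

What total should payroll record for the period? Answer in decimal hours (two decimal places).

43.33 hours

Tue: 8:58 AM–5:44 PM = 8 h 46 min; less 45 min break → 8 h 1 min
Wed: 6:36 AM–10:48 AM = 4 h 12 min
Thu: 9:30 AM–6:06 PM = 8 h 36 min
Fri: 5:57 AM–2:19 PM = 8 h 22 min
Sat: 9:43 AM–7:03 PM = 9 h 20 min; less 20 min break → 9 h 0 min
Sun: 5:19 AM–11:28 AM = 6 h 9 min; less 60 min break → 5 h 9 min
Total: 8 h 1 min + 4 h 12 min + 8 h 36 min + 8 h 22 min + 9 h 0 min + 5 h 9 min = 43 h 20 min.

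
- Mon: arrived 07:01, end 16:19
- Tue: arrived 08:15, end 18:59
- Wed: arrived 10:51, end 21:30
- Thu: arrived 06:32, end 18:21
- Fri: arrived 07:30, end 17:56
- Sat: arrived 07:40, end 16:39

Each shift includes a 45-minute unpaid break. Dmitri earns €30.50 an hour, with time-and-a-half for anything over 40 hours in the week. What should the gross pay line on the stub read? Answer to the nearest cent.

Mon: 07:01–16:19 = 9 h 18 min; less 45 min break → 8 h 33 min
Tue: 08:15–18:59 = 10 h 44 min; less 45 min break → 9 h 59 min
Wed: 10:51–21:30 = 10 h 39 min; less 45 min break → 9 h 54 min
Thu: 06:32–18:21 = 11 h 49 min; less 45 min break → 11 h 4 min
Fri: 07:30–17:56 = 10 h 26 min; less 45 min break → 9 h 41 min
Sat: 07:40–16:39 = 8 h 59 min; less 45 min break → 8 h 14 min
Total worked: 57 h 25 min = 3445 min.
Regular 40 h 0 min = 2400 min at €30.50/h; overtime 17 h 25 min = 1045 min at €45.75/h.
Pay = (2400 × €30.50 + 1045 × €45.75) ÷ 60 = €2016.81.

€2016.81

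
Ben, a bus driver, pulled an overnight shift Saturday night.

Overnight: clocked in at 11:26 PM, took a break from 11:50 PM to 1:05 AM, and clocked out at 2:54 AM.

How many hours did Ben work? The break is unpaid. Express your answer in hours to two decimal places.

2.22 hours

Overnight: 11:26 PM → midnight = 0 h 34 min; midnight → 2:54 AM = 2 h 54 min; span 3 h 28 min; less 75 min break → 2 h 13 min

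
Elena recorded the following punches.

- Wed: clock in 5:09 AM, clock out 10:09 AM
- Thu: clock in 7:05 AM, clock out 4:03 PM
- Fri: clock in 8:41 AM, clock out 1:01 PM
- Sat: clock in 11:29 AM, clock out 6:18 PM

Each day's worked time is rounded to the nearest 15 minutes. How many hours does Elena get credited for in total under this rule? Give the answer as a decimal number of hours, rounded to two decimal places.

25.00 hours

Wed: 5:09 AM–10:09 AM = 5 h 0 min → rounds to 5 h 0 min
Thu: 7:05 AM–4:03 PM = 8 h 58 min → rounds to 9 h 0 min
Fri: 8:41 AM–1:01 PM = 4 h 20 min → rounds to 4 h 15 min
Sat: 11:29 AM–6:18 PM = 6 h 49 min → rounds to 6 h 45 min
Total credited: 25 h 0 min.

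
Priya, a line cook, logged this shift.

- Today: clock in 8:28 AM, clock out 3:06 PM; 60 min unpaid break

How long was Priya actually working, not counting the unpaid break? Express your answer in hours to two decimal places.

5.63 hours

Today: 8:28 AM–3:06 PM = 6 h 38 min; less 60 min break → 5 h 38 min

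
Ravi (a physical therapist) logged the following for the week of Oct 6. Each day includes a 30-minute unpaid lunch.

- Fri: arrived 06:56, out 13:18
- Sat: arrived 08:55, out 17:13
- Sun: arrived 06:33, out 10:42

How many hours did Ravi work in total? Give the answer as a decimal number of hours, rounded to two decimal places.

17.32 hours

Fri: 06:56–13:18 = 6 h 22 min; less 30 min break → 5 h 52 min
Sat: 08:55–17:13 = 8 h 18 min; less 30 min break → 7 h 48 min
Sun: 06:33–10:42 = 4 h 9 min; less 30 min break → 3 h 39 min
Total: 5 h 52 min + 7 h 48 min + 3 h 39 min = 17 h 19 min.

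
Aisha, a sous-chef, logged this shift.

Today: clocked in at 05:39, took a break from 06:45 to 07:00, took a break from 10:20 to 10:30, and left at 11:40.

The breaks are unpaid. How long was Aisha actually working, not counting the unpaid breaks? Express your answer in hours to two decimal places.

5.60 hours

Today: 05:39–11:40 = 6 h 1 min; less 25 min break → 5 h 36 min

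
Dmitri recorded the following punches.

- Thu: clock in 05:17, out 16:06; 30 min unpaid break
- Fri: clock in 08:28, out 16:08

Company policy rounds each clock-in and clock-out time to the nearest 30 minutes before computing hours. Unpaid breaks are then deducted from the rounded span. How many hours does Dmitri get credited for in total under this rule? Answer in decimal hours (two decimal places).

Thu: in 05:17→05:30, out 16:06→16:00; 10 h 30 min − 30 min = 10 h 0 min
Fri: in 08:28→08:30, out 16:08→16:00; 7 h 30 min
Total credited: 17 h 30 min.

17.50 hours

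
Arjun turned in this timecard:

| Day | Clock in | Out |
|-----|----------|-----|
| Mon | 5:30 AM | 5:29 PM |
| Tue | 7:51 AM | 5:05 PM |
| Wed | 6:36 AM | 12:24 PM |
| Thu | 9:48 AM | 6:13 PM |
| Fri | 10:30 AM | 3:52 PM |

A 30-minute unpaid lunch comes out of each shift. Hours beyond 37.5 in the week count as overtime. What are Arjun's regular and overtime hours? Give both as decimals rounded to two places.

Regular 37.50 hours, overtime 0.80 hours

Mon: 5:30 AM–5:29 PM = 11 h 59 min; less 30 min break → 11 h 29 min
Tue: 7:51 AM–5:05 PM = 9 h 14 min; less 30 min break → 8 h 44 min
Wed: 6:36 AM–12:24 PM = 5 h 48 min; less 30 min break → 5 h 18 min
Thu: 9:48 AM–6:13 PM = 8 h 25 min; less 30 min break → 7 h 55 min
Fri: 10:30 AM–3:52 PM = 5 h 22 min; less 30 min break → 4 h 52 min
Total worked: 38 h 18 min = 38.30 h.
Threshold 37.5 h → overtime 0 h 48 min, regular 37 h 30 min.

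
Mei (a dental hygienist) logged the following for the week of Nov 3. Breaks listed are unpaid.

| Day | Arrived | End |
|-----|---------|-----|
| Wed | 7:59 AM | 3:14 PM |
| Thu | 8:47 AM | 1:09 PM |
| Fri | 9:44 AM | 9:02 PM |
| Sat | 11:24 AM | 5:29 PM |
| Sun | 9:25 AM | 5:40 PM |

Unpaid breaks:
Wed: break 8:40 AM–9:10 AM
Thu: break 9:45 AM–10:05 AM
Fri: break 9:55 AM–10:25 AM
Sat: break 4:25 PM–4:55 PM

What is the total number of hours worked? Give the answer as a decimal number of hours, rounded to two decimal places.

Wed: 7:59 AM–3:14 PM = 7 h 15 min; less 30 min break → 6 h 45 min
Thu: 8:47 AM–1:09 PM = 4 h 22 min; less 20 min break → 4 h 2 min
Fri: 9:44 AM–9:02 PM = 11 h 18 min; less 30 min break → 10 h 48 min
Sat: 11:24 AM–5:29 PM = 6 h 5 min; less 30 min break → 5 h 35 min
Sun: 9:25 AM–5:40 PM = 8 h 15 min
Total: 6 h 45 min + 4 h 2 min + 10 h 48 min + 5 h 35 min + 8 h 15 min = 35 h 25 min.

35.42 hours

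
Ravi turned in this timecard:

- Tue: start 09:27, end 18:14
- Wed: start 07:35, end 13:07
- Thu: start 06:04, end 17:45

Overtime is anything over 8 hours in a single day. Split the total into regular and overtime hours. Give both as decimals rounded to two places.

Regular 21.53 hours, overtime 4.47 hours

Tue: 09:27–18:14 = 8 h 47 min
Wed: 07:35–13:07 = 5 h 32 min
Thu: 06:04–17:45 = 11 h 41 min
Tue reg 8 h 0 min / OT 0 h 47 min; Wed reg 5 h 32 min / OT 0 h 0 min; Thu reg 8 h 0 min / OT 3 h 41 min.
Totals: regular 21 h 32 min, overtime 4 h 28 min.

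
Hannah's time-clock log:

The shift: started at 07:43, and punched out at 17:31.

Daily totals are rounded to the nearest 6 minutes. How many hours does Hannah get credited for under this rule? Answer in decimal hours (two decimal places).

The shift: 07:43–17:31 = 9 h 48 min → rounds to 9 h 48 min

9.80 hours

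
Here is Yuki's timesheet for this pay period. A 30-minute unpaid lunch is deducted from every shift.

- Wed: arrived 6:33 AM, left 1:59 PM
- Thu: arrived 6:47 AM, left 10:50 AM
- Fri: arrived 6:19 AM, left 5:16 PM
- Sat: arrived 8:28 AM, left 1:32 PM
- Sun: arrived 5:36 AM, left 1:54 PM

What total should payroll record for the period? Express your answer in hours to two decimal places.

Wed: 6:33 AM–1:59 PM = 7 h 26 min; less 30 min break → 6 h 56 min
Thu: 6:47 AM–10:50 AM = 4 h 3 min; less 30 min break → 3 h 33 min
Fri: 6:19 AM–5:16 PM = 10 h 57 min; less 30 min break → 10 h 27 min
Sat: 8:28 AM–1:32 PM = 5 h 4 min; less 30 min break → 4 h 34 min
Sun: 5:36 AM–1:54 PM = 8 h 18 min; less 30 min break → 7 h 48 min
Total: 6 h 56 min + 3 h 33 min + 10 h 27 min + 4 h 34 min + 7 h 48 min = 33 h 18 min.

33.30 hours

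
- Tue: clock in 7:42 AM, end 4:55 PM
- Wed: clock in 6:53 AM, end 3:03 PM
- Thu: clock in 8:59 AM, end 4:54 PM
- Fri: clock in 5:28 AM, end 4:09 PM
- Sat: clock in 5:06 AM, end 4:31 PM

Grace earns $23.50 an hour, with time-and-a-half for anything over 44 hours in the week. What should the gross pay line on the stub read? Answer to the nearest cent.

Tue: 7:42 AM–4:55 PM = 9 h 13 min
Wed: 6:53 AM–3:03 PM = 8 h 10 min
Thu: 8:59 AM–4:54 PM = 7 h 55 min
Fri: 5:28 AM–4:09 PM = 10 h 41 min
Sat: 5:06 AM–4:31 PM = 11 h 25 min
Total worked: 47 h 24 min = 2844 min.
Regular 44 h 0 min = 2640 min at $23.50/h; overtime 3 h 24 min = 204 min at $35.25/h.
Pay = (2640 × $23.50 + 204 × $35.25) ÷ 60 = $1153.85.

$1153.85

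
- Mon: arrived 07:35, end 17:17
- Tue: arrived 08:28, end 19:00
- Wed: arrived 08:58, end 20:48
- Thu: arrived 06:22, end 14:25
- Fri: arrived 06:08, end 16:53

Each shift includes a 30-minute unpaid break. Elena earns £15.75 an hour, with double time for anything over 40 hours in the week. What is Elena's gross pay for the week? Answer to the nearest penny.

£893.55

Mon: 07:35–17:17 = 9 h 42 min; less 30 min break → 9 h 12 min
Tue: 08:28–19:00 = 10 h 32 min; less 30 min break → 10 h 2 min
Wed: 08:58–20:48 = 11 h 50 min; less 30 min break → 11 h 20 min
Thu: 06:22–14:25 = 8 h 3 min; less 30 min break → 7 h 33 min
Fri: 06:08–16:53 = 10 h 45 min; less 30 min break → 10 h 15 min
Total worked: 48 h 22 min = 2902 min.
Regular 40 h 0 min = 2400 min at £15.75/h; overtime 8 h 22 min = 502 min at £31.50/h.
Pay = (2400 × £15.75 + 502 × £31.50) ÷ 60 = £893.55.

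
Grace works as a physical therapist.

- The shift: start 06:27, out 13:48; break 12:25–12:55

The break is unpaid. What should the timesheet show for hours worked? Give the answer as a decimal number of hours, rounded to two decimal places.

The shift: 06:27–13:48 = 7 h 21 min; less 30 min break → 6 h 51 min

6.85 hours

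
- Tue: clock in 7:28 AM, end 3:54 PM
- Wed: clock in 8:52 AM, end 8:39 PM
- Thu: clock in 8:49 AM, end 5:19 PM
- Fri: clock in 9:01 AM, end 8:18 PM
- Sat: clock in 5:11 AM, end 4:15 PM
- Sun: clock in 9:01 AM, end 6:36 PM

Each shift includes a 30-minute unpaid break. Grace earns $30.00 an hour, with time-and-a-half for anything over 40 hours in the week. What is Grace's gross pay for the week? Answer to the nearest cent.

Tue: 7:28 AM–3:54 PM = 8 h 26 min; less 30 min break → 7 h 56 min
Wed: 8:52 AM–8:39 PM = 11 h 47 min; less 30 min break → 11 h 17 min
Thu: 8:49 AM–5:19 PM = 8 h 30 min; less 30 min break → 8 h 0 min
Fri: 9:01 AM–8:18 PM = 11 h 17 min; less 30 min break → 10 h 47 min
Sat: 5:11 AM–4:15 PM = 11 h 4 min; less 30 min break → 10 h 34 min
Sun: 9:01 AM–6:36 PM = 9 h 35 min; less 30 min break → 9 h 5 min
Total worked: 57 h 39 min = 3459 min.
Regular 40 h 0 min = 2400 min at $30.00/h; overtime 17 h 39 min = 1059 min at $45.00/h.
Pay = (2400 × $30.00 + 1059 × $45.00) ÷ 60 = $1994.25.

$1994.25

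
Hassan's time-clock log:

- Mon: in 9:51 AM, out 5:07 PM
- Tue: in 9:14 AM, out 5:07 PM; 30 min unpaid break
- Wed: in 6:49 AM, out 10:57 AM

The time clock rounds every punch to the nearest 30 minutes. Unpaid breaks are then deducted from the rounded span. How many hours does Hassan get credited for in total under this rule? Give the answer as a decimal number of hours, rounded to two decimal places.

Mon: in 9:51 AM→10:00 AM, out 5:07 PM→5:00 PM; 7 h 0 min
Tue: in 9:14 AM→9:00 AM, out 5:07 PM→5:00 PM; 8 h 0 min − 30 min = 7 h 30 min
Wed: in 6:49 AM→7:00 AM, out 10:57 AM→11:00 AM; 4 h 0 min
Total credited: 18 h 30 min.

18.50 hours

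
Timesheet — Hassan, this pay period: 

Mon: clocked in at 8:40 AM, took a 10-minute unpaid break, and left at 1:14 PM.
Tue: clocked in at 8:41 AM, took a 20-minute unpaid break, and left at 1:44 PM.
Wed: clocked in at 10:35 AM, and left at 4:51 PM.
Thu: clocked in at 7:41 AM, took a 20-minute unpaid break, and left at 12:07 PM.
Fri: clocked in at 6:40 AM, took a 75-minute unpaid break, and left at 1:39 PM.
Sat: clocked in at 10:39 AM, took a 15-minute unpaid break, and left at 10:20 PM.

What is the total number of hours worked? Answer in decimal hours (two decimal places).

36.65 hours

Mon: 8:40 AM–1:14 PM = 4 h 34 min; less 10 min break → 4 h 24 min
Tue: 8:41 AM–1:44 PM = 5 h 3 min; less 20 min break → 4 h 43 min
Wed: 10:35 AM–4:51 PM = 6 h 16 min
Thu: 7:41 AM–12:07 PM = 4 h 26 min; less 20 min break → 4 h 6 min
Fri: 6:40 AM–1:39 PM = 6 h 59 min; less 75 min break → 5 h 44 min
Sat: 10:39 AM–10:20 PM = 11 h 41 min; less 15 min break → 11 h 26 min
Total: 4 h 24 min + 4 h 43 min + 6 h 16 min + 4 h 6 min + 5 h 44 min + 11 h 26 min = 36 h 39 min.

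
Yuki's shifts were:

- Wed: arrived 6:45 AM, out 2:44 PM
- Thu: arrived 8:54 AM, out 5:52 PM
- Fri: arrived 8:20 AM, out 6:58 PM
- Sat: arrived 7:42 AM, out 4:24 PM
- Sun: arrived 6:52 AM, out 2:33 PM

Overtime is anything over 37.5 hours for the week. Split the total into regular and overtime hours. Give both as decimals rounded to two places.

Wed: 6:45 AM–2:44 PM = 7 h 59 min
Thu: 8:54 AM–5:52 PM = 8 h 58 min
Fri: 8:20 AM–6:58 PM = 10 h 38 min
Sat: 7:42 AM–4:24 PM = 8 h 42 min
Sun: 6:52 AM–2:33 PM = 7 h 41 min
Total worked: 43 h 58 min = 43.97 h.
Threshold 37.5 h → overtime 6 h 28 min, regular 37 h 30 min.

Regular 37.50 hours, overtime 6.47 hours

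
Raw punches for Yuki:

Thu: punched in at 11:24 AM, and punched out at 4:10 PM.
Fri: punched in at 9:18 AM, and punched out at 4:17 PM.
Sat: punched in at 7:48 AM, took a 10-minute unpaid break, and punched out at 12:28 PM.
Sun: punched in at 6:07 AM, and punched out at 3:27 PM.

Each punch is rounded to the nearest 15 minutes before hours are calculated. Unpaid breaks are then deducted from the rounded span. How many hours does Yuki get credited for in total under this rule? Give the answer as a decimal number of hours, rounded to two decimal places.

25.83 hours

Thu: in 11:24 AM→11:30 AM, out 4:10 PM→4:15 PM; 4 h 45 min
Fri: in 9:18 AM→9:15 AM, out 4:17 PM→4:15 PM; 7 h 0 min
Sat: in 7:48 AM→7:45 AM, out 12:28 PM→12:30 PM; 4 h 45 min − 10 min = 4 h 35 min
Sun: in 6:07 AM→6:00 AM, out 3:27 PM→3:30 PM; 9 h 30 min
Total credited: 25 h 50 min.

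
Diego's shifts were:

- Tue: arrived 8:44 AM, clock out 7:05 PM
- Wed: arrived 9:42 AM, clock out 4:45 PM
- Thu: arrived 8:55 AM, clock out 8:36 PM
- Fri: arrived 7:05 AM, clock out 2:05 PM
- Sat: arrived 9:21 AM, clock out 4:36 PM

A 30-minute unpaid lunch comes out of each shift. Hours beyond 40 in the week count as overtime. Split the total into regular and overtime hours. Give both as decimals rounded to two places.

Tue: 8:44 AM–7:05 PM = 10 h 21 min; less 30 min break → 9 h 51 min
Wed: 9:42 AM–4:45 PM = 7 h 3 min; less 30 min break → 6 h 33 min
Thu: 8:55 AM–8:36 PM = 11 h 41 min; less 30 min break → 11 h 11 min
Fri: 7:05 AM–2:05 PM = 7 h 0 min; less 30 min break → 6 h 30 min
Sat: 9:21 AM–4:36 PM = 7 h 15 min; less 30 min break → 6 h 45 min
Total worked: 40 h 50 min = 40.83 h.
Threshold 40 h → overtime 0 h 50 min, regular 40 h 0 min.

Regular 40.00 hours, overtime 0.83 hours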